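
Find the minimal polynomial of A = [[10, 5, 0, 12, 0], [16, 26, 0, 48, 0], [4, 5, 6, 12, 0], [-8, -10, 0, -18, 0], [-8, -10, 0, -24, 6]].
The characteristic polynomial factors as (x - 6)^5. The minimal polynomial is ∏(x - λ)^{k_λ} where k_λ is the size of the largest Jordan block at λ.

For λ = 6: rank(A - 6I) = 1, and the largest Jordan block has size 2 (the smallest k with rank((A - 6I)^k) = rank((A - 6I)^(k+1))).

So m_A(x) = (x - 6)^2.

m_A(x) = (x - 6)^2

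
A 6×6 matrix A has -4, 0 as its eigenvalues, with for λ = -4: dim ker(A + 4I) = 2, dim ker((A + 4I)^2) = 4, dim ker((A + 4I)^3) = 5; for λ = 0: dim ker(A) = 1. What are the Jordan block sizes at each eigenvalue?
λ = -4: successive nullity increments [2, 2, 1] count blocks of size ≥ k; block sizes are [3, 2].
λ = 0: successive nullity increments [1] count blocks of size ≥ k; block sizes are [1].

Jordan blocks: (-4, 3), (-4, 2), (0, 1)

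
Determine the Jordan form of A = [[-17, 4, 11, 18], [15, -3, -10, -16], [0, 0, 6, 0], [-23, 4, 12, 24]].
J = [[-1, 1, 0, 0], [0, -1, 0, 0], [0, 0, 6, 1], [0, 0, 0, 6]]

The characteristic polynomial is det(xI - A) = (x - 6)^2(x + 1)^2, so the eigenvalues are -1 (algebraic multiplicity 2), 6 (algebraic multiplicity 2).

For λ = -1: rank(A + I) = 3, rank((A + I)^2) = 2. The eigenspace has dimension 4 - 3 = 1, so there is 1 Jordan block; the rank sequence gives block sizes [2].

For λ = 6: rank(A - 6I) = 3, rank((A - 6I)^2) = 2. The eigenspace has dimension 4 - 3 = 1, so there is 1 Jordan block; the rank sequence gives block sizes [2].

Assembling the blocks gives the Jordan form J above.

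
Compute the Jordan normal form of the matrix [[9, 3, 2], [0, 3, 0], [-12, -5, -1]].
J = [[3, 1, 0], [0, 3, 0], [0, 0, 5]]

The characteristic polynomial is det(xI - A) = (x - 5)(x - 3)^2, so the eigenvalues are 3 (algebraic multiplicity 2), 5 (algebraic multiplicity 1).

For λ = 3: rank(A - 3I) = 2, rank((A - 3I)^2) = 1. The eigenspace has dimension 3 - 2 = 1, so there is 1 Jordan block; the rank sequence gives block sizes [2].

For λ = 5: algebraic multiplicity 1 gives one 1×1 block.

Assembling the blocks gives the Jordan form J above.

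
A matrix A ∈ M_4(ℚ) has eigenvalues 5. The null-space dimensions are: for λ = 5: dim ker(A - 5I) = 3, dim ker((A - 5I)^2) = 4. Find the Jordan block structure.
Jordan blocks: (5, 2), (5, 1), (5, 1)

λ = 5: successive nullity increments [3, 1] count blocks of size ≥ k; block sizes are [2, 1, 1].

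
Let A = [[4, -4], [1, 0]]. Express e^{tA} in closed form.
e^{tA} = [[(2*t + 1)*e^{2*t}, -4*t*e^{2*t}], [t*e^{2*t}, (1 - 2*t)*e^{2*t}]]

A has Jordan form J = [[2, 1], [0, 2]] with A = PJP^{-1}, so e^{tA} = P e^{tJ} P^{-1}.

For a Jordan block J_k(λ), e^{tJ_k(λ)} = e^{λt} · (I + tN + t^2 N^2/2! + ... + t^{k-1} N^{k-1}/(k-1)!) where N is the nilpotent superdiagonal part.

Assembling the blocks and conjugating back gives the entries of e^{tA} as shown above.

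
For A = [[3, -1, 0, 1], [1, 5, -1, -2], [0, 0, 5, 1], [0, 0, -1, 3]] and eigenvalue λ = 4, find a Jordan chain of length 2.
We seek v_1 ∈ ker((A - 4I)^2) \ ker(A - 4I), then set v_{i+1} = (A - 4I) v_i.

One such chain is v_1 = [[2, -1, 0, 0]]^T, v_2 = [[-1, 1, 0, 0]]^T. Check: (A - 4I) v_2 = [[0, 0, 0, 0]]^T = 0.

v_1 = [[2, -1, 0, 0]]^T, v_2 = [[-1, 1, 0, 0]]^T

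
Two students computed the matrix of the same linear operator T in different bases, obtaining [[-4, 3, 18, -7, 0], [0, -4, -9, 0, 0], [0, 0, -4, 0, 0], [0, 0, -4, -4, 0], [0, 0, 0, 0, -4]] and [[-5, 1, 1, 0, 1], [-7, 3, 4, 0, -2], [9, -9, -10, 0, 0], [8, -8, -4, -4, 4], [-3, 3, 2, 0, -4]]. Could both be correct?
Two matrices over a field are similar if and only if they have the same invariant factors.

Both A and B have characteristic polynomial (x + 4)^5 and minimal polynomial (x + 4)^3. Computing further, both have invariant factors x + 4, x + 4, (x + 4)^3. Hence A and B are similar.

Yes.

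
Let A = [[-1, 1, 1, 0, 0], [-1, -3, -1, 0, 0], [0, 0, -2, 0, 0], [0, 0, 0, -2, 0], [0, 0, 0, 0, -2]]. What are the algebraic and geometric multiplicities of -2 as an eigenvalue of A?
The characteristic polynomial is (x + 2)^5, so the factor x + 2 appears with exponent 5: the algebraic multiplicity is 5.

rank(A + 2I) = 1, so the eigenspace has dimension 5 - 1 = 4: the geometric multiplicity is 4.

Since 4 < 5, A is not diagonalizable.

algebraic multiplicity 5, geometric multiplicity 4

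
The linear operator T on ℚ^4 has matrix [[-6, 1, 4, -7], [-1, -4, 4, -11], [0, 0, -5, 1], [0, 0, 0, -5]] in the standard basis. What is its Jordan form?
The characteristic polynomial is det(xI - A) = (x + 5)^4, so the eigenvalues are -5 (algebraic multiplicity 4).

For λ = -5: rank(A + 5I) = 2, rank((A + 5I)^2) = 0. The eigenspace has dimension 4 - 2 = 2, so there are 2 Jordan blocks; the rank sequence gives block sizes [2, 2].

Assembling the blocks gives the Jordan form J above.

J = [[-5, 1, 0, 0], [0, -5, 0, 0], [0, 0, -5, 1], [0, 0, 0, -5]]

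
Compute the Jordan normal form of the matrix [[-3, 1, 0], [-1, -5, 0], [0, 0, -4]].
The characteristic polynomial is det(xI - A) = (x + 4)^3, so the eigenvalues are -4 (algebraic multiplicity 3).

For λ = -4: rank(A + 4I) = 1, rank((A + 4I)^2) = 0. The eigenspace has dimension 3 - 1 = 2, so there are 2 Jordan blocks; the rank sequence gives block sizes [2, 1].

Assembling the blocks gives the Jordan form J above.

J = [[-4, 1, 0], [0, -4, 0], [0, 0, -4]]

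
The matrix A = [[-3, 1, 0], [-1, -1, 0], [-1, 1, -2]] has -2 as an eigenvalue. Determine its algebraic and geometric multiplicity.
The characteristic polynomial is (x + 2)^3, so the factor x + 2 appears with exponent 3: the algebraic multiplicity is 3.

rank(A + 2I) = 1, so the eigenspace has dimension 3 - 1 = 2: the geometric multiplicity is 2.

Since 2 < 3, A is not diagonalizable.

algebraic multiplicity 3, geometric multiplicity 2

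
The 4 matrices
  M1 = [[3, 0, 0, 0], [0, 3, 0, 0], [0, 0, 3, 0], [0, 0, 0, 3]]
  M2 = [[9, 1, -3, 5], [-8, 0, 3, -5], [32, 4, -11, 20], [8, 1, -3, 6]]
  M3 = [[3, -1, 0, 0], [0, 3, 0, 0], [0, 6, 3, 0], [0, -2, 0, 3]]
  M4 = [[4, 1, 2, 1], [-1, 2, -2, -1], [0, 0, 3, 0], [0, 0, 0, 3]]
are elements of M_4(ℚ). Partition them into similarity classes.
Characteristic polynomials: χ_{M1} = (x - 3)^4, χ_{M2} = (x - 1)^4, χ_{M3} = (x - 3)^4, χ_{M4} = (x - 3)^4.

{M1}: invariant factors x - 3, x - 3, x - 3, x - 3.

{M2}: invariant factors x - 1, x - 1, (x - 1)^2.

{M3, M4}: invariant factors x - 3, x - 3, (x - 3)^2.

Matrices are similar if and only if their invariant-factor lists agree; the partition into similarity classes is {M1}, {M2}, {M3, M4}.

3 classes: {M1}, {M2}, {M3, M4}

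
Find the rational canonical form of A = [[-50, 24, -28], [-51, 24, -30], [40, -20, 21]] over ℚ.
R = [[0, 0, 24], [1, 0, 2], [0, 1, -5]]

The invariant factors of A (the non-unit diagonal entries of the Smith normal form of xI - A over ℚ[x]) are (x - 2)(x + 3)(x + 4), each dividing the next. The characteristic polynomial is their product, (x - 2)(x + 3)(x + 4).

The rational canonical form is the block-diagonal matrix of companion matrices C(f_i):
R = [[0, 0, 24], [1, 0, 2], [0, 1, -5]].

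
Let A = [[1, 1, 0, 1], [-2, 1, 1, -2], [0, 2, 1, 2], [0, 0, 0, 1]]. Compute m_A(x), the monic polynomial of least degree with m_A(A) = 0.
The characteristic polynomial factors as (x - 1)^4. The minimal polynomial is ∏(x - λ)^{k_λ} where k_λ is the size of the largest Jordan block at λ.

For λ = 1: rank(A - I) = 2, and the largest Jordan block has size 3 (the smallest k with rank((A - I)^k) = rank((A - I)^(k+1))).

So m_A(x) = (x - 1)^3.

m_A(x) = (x - 1)^3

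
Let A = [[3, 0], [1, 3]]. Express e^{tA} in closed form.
A has Jordan form J = [[3, 1], [0, 3]] with A = PJP^{-1}, so e^{tA} = P e^{tJ} P^{-1}.

For a Jordan block J_k(λ), e^{tJ_k(λ)} = e^{λt} · (I + tN + t^2 N^2/2! + ... + t^{k-1} N^{k-1}/(k-1)!) where N is the nilpotent superdiagonal part.

Assembling the blocks and conjugating back gives the entries of e^{tA} as shown above.

e^{tA} = [[e^{3*t}, 0], [t*e^{3*t}, e^{3*t}]]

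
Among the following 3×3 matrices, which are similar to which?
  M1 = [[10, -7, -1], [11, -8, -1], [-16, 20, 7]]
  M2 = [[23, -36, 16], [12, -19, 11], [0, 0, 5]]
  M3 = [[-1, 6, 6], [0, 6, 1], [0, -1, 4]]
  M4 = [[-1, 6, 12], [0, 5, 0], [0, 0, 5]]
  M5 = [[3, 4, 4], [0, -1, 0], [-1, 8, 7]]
2 classes: {M1, M2, M3, M5}, {M4}

Characteristic polynomials: χ_{M1} = (x - 5)^2(x + 1), χ_{M2} = (x - 5)^2(x + 1), χ_{M3} = (x - 5)^2(x + 1), χ_{M4} = (x - 5)^2(x + 1), χ_{M5} = (x - 5)^2(x + 1).

{M1, M2, M3, M5}: invariant factors (x - 5)^2(x + 1).

{M4}: invariant factors x - 5, (x - 5)(x + 1).

Matrices are similar if and only if their invariant-factor lists agree; the partition into similarity classes is {M1, M2, M3, M5}, {M4}.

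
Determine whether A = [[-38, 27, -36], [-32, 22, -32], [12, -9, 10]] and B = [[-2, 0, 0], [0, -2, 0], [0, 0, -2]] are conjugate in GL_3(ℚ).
Both have characteristic polynomial (x + 2)^3, but the minimal polynomial of A is (x + 2)^2 while the minimal polynomial of B is x + 2. The minimal polynomial is a similarity invariant, so A and B are not similar.

No.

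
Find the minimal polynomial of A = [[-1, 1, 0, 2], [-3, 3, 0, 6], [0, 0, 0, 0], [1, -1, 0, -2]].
The characteristic polynomial factors as x^4. The minimal polynomial is ∏(x - λ)^{k_λ} where k_λ is the size of the largest Jordan block at λ.

For λ = 0: rank(A) = 1, and the largest Jordan block has size 2 (the smallest k with rank(A^k) = rank(A^(k+1))).

So m_A(x) = x^2.

m_A(x) = x^2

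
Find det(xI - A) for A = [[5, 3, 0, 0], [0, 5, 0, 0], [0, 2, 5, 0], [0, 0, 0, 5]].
xI - A = [[x - 5, -3, 0, 0], [0, x - 5, 0, 0], [0, -2, x - 5, 0], [0, 0, 0, x - 5]].

Expanding det(xI - A) along the first row:
det(xI - A) = + (x - 5)·det([[x - 5, 0, 0], [-2, x - 5, 0], [0, 0, x - 5]]) - (-3)·det([[0, 0, 0], [0, x - 5, 0], [0, 0, x - 5]]) + (0)·det([[0, x - 5, 0], [0, -2, 0], [0, 0, x - 5]]) - (0)·det([[0, x - 5, 0], [0, -2, x - 5], [0, 0, 0]]).

Evaluating gives χ_A(x) = x^4 - 20x^3 + 150x^2 - 500x + 625 = (x - 5)^4.

χ_A(x) = (x - 5)^4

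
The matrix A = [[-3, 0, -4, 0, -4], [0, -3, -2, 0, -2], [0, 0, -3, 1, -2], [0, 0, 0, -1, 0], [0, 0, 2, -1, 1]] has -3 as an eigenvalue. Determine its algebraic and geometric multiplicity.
algebraic multiplicity 2, geometric multiplicity 2

The characteristic polynomial is (x + 1)^3(x + 3)^2, so the factor x + 3 appears with exponent 2: the algebraic multiplicity is 2.

rank(A + 3I) = 3, so the eigenspace has dimension 5 - 3 = 2: the geometric multiplicity is 2.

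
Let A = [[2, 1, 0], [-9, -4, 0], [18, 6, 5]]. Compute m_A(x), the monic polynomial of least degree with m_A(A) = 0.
The characteristic polynomial factors as (x - 5)(x + 1)^2. The minimal polynomial is ∏(x - λ)^{k_λ} where k_λ is the size of the largest Jordan block at λ.

For λ = -1: rank(A + I) = 2, and the largest Jordan block has size 2 (the smallest k with rank((A + I)^k) = rank((A + I)^(k+1))).
For λ = 5: rank(A - 5I) = 2, and the largest Jordan block has size 1 (the smallest k with rank((A - 5I)^k) = rank((A - 5I)^(k+1))).

So m_A(x) = (x - 5)(x + 1)^2.

m_A(x) = (x - 5)(x + 1)^2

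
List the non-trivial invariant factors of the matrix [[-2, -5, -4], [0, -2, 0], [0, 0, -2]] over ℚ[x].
x + 2, (x + 2)^2

The Jordan structure of A has elementary divisors (x + 2)^2, (x + 2). Arranging the block sizes at each eigenvalue in decreasing order and taking row products gives the invariant factors.

Invariant factors (smallest first, each dividing the next): x + 2, (x + 2)^2.

Check: the last factor (x + 2)^2 is the minimal polynomial, and the product (x + 2)^3 is the characteristic polynomial.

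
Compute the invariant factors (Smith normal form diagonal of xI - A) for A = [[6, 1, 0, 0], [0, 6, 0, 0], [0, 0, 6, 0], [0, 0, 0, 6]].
The Jordan structure of A has elementary divisors (x - 6)^2, (x - 6), (x - 6). Arranging the block sizes at each eigenvalue in decreasing order and taking row products gives the invariant factors.

Invariant factors (smallest first, each dividing the next): x - 6, x - 6, (x - 6)^2.

Check: the last factor (x - 6)^2 is the minimal polynomial, and the product (x - 6)^4 is the characteristic polynomial.

x - 6, x - 6, (x - 6)^2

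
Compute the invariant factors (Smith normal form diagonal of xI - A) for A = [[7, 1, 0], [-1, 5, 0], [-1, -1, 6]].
x - 6, (x - 6)^2

The Jordan structure of A has elementary divisors (x - 6)^2, (x - 6). Arranging the block sizes at each eigenvalue in decreasing order and taking row products gives the invariant factors.

Invariant factors (smallest first, each dividing the next): x - 6, (x - 6)^2.

Check: the last factor (x - 6)^2 is the minimal polynomial, and the product (x - 6)^3 is the characteristic polynomial.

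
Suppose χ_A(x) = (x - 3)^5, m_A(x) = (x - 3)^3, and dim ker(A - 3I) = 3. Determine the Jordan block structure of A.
Jordan blocks: (3, 3), (3, 1), (3, 1)

λ = 3: algebraic multiplicity 5 (exponent in χ_A), largest block size 3 (exponent in m_A), 3 blocks (geometric multiplicity). These force block sizes [3, 1, 1].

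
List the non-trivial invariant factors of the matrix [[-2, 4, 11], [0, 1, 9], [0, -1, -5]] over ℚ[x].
The Jordan structure of A has elementary divisors (x + 2)^3. Arranging the block sizes at each eigenvalue in decreasing order and taking row products gives the invariant factors.

Invariant factors (smallest first, each dividing the next): (x + 2)^3.

Check: the last factor (x + 2)^3 is the minimal polynomial, and the product (x + 2)^3 is the characteristic polynomial.

(x + 2)^3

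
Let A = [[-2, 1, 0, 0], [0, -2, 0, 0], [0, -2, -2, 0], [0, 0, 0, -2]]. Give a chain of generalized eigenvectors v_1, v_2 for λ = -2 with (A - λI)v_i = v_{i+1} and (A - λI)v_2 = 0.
We seek v_1 ∈ ker((A + 2I)^2) \ ker(A + 2I), then set v_{i+1} = (A + 2I) v_i.

One such chain is v_1 = [[1, 1, -1, 0]]^T, v_2 = [[1, 0, -2, 0]]^T. Check: (A + 2I) v_2 = [[0, 0, 0, 0]]^T = 0.

v_1 = [[1, 1, -1, 0]]^T, v_2 = [[1, 0, -2, 0]]^T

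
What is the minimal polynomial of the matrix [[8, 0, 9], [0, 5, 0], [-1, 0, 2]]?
The characteristic polynomial factors as (x - 5)^3. The minimal polynomial is ∏(x - λ)^{k_λ} where k_λ is the size of the largest Jordan block at λ.

For λ = 5: rank(A - 5I) = 1, and the largest Jordan block has size 2 (the smallest k with rank((A - 5I)^k) = rank((A - 5I)^(k+1))).

So m_A(x) = (x - 5)^2.

m_A(x) = (x - 5)^2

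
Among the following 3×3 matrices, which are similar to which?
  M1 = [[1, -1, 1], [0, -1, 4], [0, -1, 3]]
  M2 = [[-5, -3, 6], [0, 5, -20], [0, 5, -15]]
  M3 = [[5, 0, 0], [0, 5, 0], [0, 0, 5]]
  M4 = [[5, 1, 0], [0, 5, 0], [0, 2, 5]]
Characteristic polynomials: χ_{M1} = (x - 1)^3, χ_{M2} = (x + 5)^3, χ_{M3} = (x - 5)^3, χ_{M4} = (x - 5)^3.

{M1}: invariant factors (x - 1)^3.

{M2}: invariant factors x + 5, (x + 5)^2.

{M3}: invariant factors x - 5, x - 5, x - 5.

{M4}: invariant factors x - 5, (x - 5)^2.

Matrices are similar if and only if their invariant-factor lists agree; the partition into similarity classes is {M1}, {M2}, {M3}, {M4}.

4 classes: {M1}, {M2}, {M3}, {M4}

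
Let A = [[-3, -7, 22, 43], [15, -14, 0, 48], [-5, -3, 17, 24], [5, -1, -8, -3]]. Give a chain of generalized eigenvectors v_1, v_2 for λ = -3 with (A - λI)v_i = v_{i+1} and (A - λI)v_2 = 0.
We seek v_1 ∈ ker((A + 3I)^2) \ ker(A + 3I), then set v_{i+1} = (A + 3I) v_i.

One such chain is v_1 = [[2, 3, 1, 0]]^T, v_2 = [[1, -3, 1, -1]]^T. Check: (A + 3I) v_2 = [[0, 0, 0, 0]]^T = 0.

v_1 = [[2, 3, 1, 0]]^T, v_2 = [[1, -3, 1, -1]]^T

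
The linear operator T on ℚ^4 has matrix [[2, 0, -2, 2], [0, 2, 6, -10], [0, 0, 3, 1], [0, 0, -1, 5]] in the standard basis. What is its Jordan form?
J = [[2, 0, 0, 0], [0, 2, 0, 0], [0, 0, 4, 1], [0, 0, 0, 4]]

The characteristic polynomial is det(xI - A) = (x - 4)^2(x - 2)^2, so the eigenvalues are 2 (algebraic multiplicity 2), 4 (algebraic multiplicity 2).

For λ = 2: rank(A - 2I) = 2. The eigenspace has dimension 4 - 2 = 2, so there are 2 Jordan blocks; the rank sequence gives block sizes [1, 1].

For λ = 4: rank(A - 4I) = 3, rank((A - 4I)^2) = 2. The eigenspace has dimension 4 - 3 = 1, so there is 1 Jordan block; the rank sequence gives block sizes [2].

Assembling the blocks gives the Jordan form J above.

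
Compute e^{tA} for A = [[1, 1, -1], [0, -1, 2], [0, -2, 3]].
A has Jordan form J = [[1, 1, 0], [0, 1, 0], [0, 0, 1]] with A = PJP^{-1}, so e^{tA} = P e^{tJ} P^{-1}.

For a Jordan block J_k(λ), e^{tJ_k(λ)} = e^{λt} · (I + tN + t^2 N^2/2! + ... + t^{k-1} N^{k-1}/(k-1)!) where N is the nilpotent superdiagonal part.

Assembling the blocks and conjugating back gives the entries of e^{tA} as shown above.

e^{tA} = [[e^{t}, t*e^{t}, -t*e^{t}], [0, (1 - 2*t)*e^{t}, 2*t*e^{t}], [0, -2*t*e^{t}, (2*t + 1)*e^{t}]]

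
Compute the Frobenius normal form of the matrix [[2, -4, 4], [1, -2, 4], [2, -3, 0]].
R = [[0, 0, -4], [1, 0, -4], [0, 1, 0]]

The invariant factors of A (the non-unit diagonal entries of the Smith normal form of xI - A over ℚ[x]) are x^3 + 4x + 4, each dividing the next. The characteristic polynomial is their product, x^3 + 4x + 4.

The rational canonical form is the block-diagonal matrix of companion matrices C(f_i):
R = [[0, 0, -4], [1, 0, -4], [0, 1, 0]].

Note the characteristic polynomial does not split into linear factors over ℚ, so A has no Jordan form over ℚ; the rational canonical form exists over any field.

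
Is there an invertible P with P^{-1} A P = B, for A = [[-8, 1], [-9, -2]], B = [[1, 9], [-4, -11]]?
Two matrices over a field are similar if and only if they have the same invariant factors.

Both A and B have characteristic polynomial (x + 5)^2 and minimal polynomial (x + 5)^2. Computing further, both have invariant factors (x + 5)^2. Hence A and B are similar.

Yes.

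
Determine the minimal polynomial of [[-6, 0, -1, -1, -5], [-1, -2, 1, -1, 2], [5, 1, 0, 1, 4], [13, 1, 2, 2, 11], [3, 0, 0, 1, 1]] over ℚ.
m_A(x) = (x + 1)^3

The characteristic polynomial factors as (x + 1)^5. The minimal polynomial is ∏(x - λ)^{k_λ} where k_λ is the size of the largest Jordan block at λ.

For λ = -1: rank(A + I) = 3, and the largest Jordan block has size 3 (the smallest k with rank((A + I)^k) = rank((A + I)^(k+1))).

So m_A(x) = (x + 1)^3.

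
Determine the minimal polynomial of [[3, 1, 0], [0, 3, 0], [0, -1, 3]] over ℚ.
The characteristic polynomial factors as (x - 3)^3. The minimal polynomial is ∏(x - λ)^{k_λ} where k_λ is the size of the largest Jordan block at λ.

For λ = 3: rank(A - 3I) = 1, and the largest Jordan block has size 2 (the smallest k with rank((A - 3I)^k) = rank((A - 3I)^(k+1))).

So m_A(x) = (x - 3)^2.

m_A(x) = (x - 3)^2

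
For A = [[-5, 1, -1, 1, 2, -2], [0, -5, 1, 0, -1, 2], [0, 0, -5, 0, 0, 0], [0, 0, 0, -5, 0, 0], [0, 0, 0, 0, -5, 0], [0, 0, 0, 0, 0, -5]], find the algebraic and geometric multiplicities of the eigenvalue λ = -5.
The characteristic polynomial is (x + 5)^6, so the factor x + 5 appears with exponent 6: the algebraic multiplicity is 6.

rank(A + 5I) = 2, so the eigenspace has dimension 6 - 2 = 4: the geometric multiplicity is 4.

Since 4 < 6, A is not diagonalizable.

algebraic multiplicity 6, geometric multiplicity 4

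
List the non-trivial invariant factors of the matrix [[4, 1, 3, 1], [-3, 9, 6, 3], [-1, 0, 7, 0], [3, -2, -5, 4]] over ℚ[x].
The Jordan structure of A has elementary divisors (x - 6)^3, (x - 6). Arranging the block sizes at each eigenvalue in decreasing order and taking row products gives the invariant factors.

Invariant factors (smallest first, each dividing the next): x - 6, (x - 6)^3.

Check: the last factor (x - 6)^3 is the minimal polynomial, and the product (x - 6)^4 is the characteristic polynomial.

x - 6, (x - 6)^3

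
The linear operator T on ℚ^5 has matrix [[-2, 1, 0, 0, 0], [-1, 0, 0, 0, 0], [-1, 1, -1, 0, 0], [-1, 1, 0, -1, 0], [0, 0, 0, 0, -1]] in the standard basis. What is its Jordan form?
J = [[-1, 1, 0, 0, 0], [0, -1, 0, 0, 0], [0, 0, -1, 0, 0], [0, 0, 0, -1, 0], [0, 0, 0, 0, -1]]

The characteristic polynomial is det(xI - A) = (x + 1)^5, so the eigenvalues are -1 (algebraic multiplicity 5).

For λ = -1: rank(A + I) = 1, rank((A + I)^2) = 0. The eigenspace has dimension 5 - 1 = 4, so there are 4 Jordan blocks; the rank sequence gives block sizes [2, 1, 1, 1].

Assembling the blocks gives the Jordan form J above.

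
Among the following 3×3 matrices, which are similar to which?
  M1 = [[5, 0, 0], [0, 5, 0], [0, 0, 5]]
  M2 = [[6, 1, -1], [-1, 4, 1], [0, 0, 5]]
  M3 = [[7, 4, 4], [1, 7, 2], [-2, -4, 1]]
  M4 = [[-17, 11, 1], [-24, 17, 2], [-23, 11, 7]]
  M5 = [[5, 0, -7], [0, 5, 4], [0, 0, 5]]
3 classes: {M1}, {M2, M3, M5}, {M4}

Characteristic polynomials: χ_{M1} = (x - 5)^3, χ_{M2} = (x - 5)^3, χ_{M3} = (x - 5)^3, χ_{M4} = (x - 6)^2(x + 5), χ_{M5} = (x - 5)^3.

{M1}: invariant factors x - 5, x - 5, x - 5.

{M2, M3, M5}: invariant factors x - 5, (x - 5)^2.

{M4}: invariant factors (x - 6)^2(x + 5).

Matrices are similar if and only if their invariant-factor lists agree; the partition into similarity classes is {M1}, {M2, M3, M5}, {M4}.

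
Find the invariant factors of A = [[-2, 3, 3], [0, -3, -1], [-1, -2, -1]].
The Jordan structure of A has elementary divisors (x + 2)^3. Arranging the block sizes at each eigenvalue in decreasing order and taking row products gives the invariant factors.

Invariant factors (smallest first, each dividing the next): (x + 2)^3.

Check: the last factor (x + 2)^3 is the minimal polynomial, and the product (x + 2)^3 is the characteristic polynomial.

(x + 2)^3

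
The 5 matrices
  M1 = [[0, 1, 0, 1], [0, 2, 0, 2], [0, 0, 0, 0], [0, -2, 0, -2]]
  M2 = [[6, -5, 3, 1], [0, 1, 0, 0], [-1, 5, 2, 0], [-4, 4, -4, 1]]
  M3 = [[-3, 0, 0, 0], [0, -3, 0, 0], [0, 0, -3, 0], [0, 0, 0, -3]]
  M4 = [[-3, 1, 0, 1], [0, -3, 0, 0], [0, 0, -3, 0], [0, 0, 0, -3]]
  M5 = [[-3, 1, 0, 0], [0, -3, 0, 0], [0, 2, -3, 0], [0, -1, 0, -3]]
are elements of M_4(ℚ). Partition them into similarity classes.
4 classes: {M1}, {M2}, {M3}, {M4, M5}

Characteristic polynomials: χ_{M1} = x^4, χ_{M2} = (x - 3)^3(x - 1), χ_{M3} = (x + 3)^4, χ_{M4} = (x + 3)^4, χ_{M5} = (x + 3)^4.

{M1}: invariant factors x, x, x^2.

{M2}: invariant factors (x - 3)^3(x - 1).

{M3}: invariant factors x + 3, x + 3, x + 3, x + 3.

{M4, M5}: invariant factors x + 3, x + 3, (x + 3)^2.

Matrices are similar if and only if their invariant-factor lists agree; the partition into similarity classes is {M1}, {M2}, {M3}, {M4, M5}.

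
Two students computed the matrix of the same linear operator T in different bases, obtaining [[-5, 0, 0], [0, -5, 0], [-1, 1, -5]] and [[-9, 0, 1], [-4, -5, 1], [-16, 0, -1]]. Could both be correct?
Yes.

Two matrices over a field are similar if and only if they have the same invariant factors.

Both A and B have characteristic polynomial (x + 5)^3 and minimal polynomial (x + 5)^2. Computing further, both have invariant factors x + 5, (x + 5)^2. Hence A and B are similar.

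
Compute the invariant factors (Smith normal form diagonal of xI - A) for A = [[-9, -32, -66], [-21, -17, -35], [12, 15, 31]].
(x - 4)^2(x + 3)

The Jordan structure of A has elementary divisors (x + 3), (x - 4)^2. Arranging the block sizes at each eigenvalue in decreasing order and taking row products gives the invariant factors.

Invariant factors (smallest first, each dividing the next): (x - 4)^2(x + 3).

Check: the last factor (x - 4)^2(x + 3) is the minimal polynomial, and the product (x - 4)^2(x + 3) is the characteristic polynomial.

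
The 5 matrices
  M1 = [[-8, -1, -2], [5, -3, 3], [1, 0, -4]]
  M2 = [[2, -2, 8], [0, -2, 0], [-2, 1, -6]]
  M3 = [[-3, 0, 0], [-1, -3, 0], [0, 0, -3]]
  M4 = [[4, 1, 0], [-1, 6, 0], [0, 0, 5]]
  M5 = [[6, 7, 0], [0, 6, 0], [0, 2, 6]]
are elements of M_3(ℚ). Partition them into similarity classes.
Characteristic polynomials: χ_{M1} = (x + 5)^3, χ_{M2} = (x + 2)^3, χ_{M3} = (x + 3)^3, χ_{M4} = (x - 5)^3, χ_{M5} = (x - 6)^3.

{M1}: invariant factors (x + 5)^3.

{M2}: invariant factors x + 2, (x + 2)^2.

{M3}: invariant factors x + 3, (x + 3)^2.

{M4}: invariant factors x - 5, (x - 5)^2.

{M5}: invariant factors x - 6, (x - 6)^2.

Matrices are similar if and only if their invariant-factor lists agree; the partition into similarity classes is {M1}, {M2}, {M3}, {M4}, {M5}.

5 classes: {M1}, {M2}, {M3}, {M4}, {M5}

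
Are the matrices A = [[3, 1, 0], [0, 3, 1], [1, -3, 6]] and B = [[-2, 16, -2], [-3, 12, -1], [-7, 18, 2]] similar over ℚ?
Yes.

Two matrices over a field are similar if and only if they have the same invariant factors.

Both A and B have characteristic polynomial (x - 4)^3 and minimal polynomial (x - 4)^3. Computing further, both have invariant factors (x - 4)^3. Hence A and B are similar.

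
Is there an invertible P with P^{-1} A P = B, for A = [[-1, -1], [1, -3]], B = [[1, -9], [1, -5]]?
Yes.

Two matrices over a field are similar if and only if they have the same invariant factors.

Both A and B have characteristic polynomial (x + 2)^2 and minimal polynomial (x + 2)^2. Computing further, both have invariant factors (x + 2)^2. Hence A and B are similar.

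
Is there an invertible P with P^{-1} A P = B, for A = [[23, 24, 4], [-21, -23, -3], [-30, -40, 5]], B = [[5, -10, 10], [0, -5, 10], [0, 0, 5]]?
Both have characteristic polynomial (x - 5)^2(x + 5), but the minimal polynomial of A is (x - 5)^2(x + 5) while the minimal polynomial of B is (x - 5)(x + 5). The minimal polynomial is a similarity invariant, so A and B are not similar.

No.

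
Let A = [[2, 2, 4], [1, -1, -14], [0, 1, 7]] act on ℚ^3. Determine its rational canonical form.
R = [[0, 0, 4], [1, 0, -17], [0, 1, 8]]

The invariant factors of A (the non-unit diagonal entries of the Smith normal form of xI - A over ℚ[x]) are (x - 4)(x^2 - 4x + 1), each dividing the next. The characteristic polynomial is their product, (x - 4)(x^2 - 4x + 1).

The rational canonical form is the block-diagonal matrix of companion matrices C(f_i):
R = [[0, 0, 4], [1, 0, -17], [0, 1, 8]].

Note the characteristic polynomial does not split into linear factors over ℚ, so A has no Jordan form over ℚ; the rational canonical form exists over any field.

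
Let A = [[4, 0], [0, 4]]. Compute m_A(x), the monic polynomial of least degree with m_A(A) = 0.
m_A(x) = x - 4

The characteristic polynomial factors as (x - 4)^2. The minimal polynomial is ∏(x - λ)^{k_λ} where k_λ is the size of the largest Jordan block at λ.

For λ = 4: rank(A - 4I) = 0, and the largest Jordan block has size 1 (the smallest k with rank((A - 4I)^k) = rank((A - 4I)^(k+1))).

So m_A(x) = x - 4.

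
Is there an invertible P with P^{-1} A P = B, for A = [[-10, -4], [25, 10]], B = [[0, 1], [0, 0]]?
Yes.

Two matrices over a field are similar if and only if they have the same invariant factors.

Both A and B have characteristic polynomial x^2 and minimal polynomial x^2. Computing further, both have invariant factors x^2. Hence A and B are similar.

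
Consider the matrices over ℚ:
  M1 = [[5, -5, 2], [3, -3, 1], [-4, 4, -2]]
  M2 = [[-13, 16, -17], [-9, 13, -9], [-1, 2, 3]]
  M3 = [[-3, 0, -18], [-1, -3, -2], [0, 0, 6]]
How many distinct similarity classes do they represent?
3 classes: {M1}, {M2}, {M3}

Characteristic polynomials: χ_{M1} = x^3, χ_{M2} = (x - 4)^2(x + 5), χ_{M3} = (x - 6)(x + 3)^2.

{M1}: invariant factors x^3.

{M2}: invariant factors (x - 4)^2(x + 5).

{M3}: invariant factors (x - 6)(x + 3)^2.

Matrices are similar if and only if their invariant-factor lists agree; the partition into similarity classes is {M1}, {M2}, {M3}.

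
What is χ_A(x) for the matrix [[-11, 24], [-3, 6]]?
xI - A = [[x + 11, -24], [3, x - 6]].

Expanding det(xI - A) along the first row:
det(xI - A) = + (x + 11)·det([[x - 6]]) - (-24)·det([[3]]).

Evaluating gives χ_A(x) = x^2 + 5x + 6 = (x + 2)(x + 3).

χ_A(x) = (x + 2)(x + 3)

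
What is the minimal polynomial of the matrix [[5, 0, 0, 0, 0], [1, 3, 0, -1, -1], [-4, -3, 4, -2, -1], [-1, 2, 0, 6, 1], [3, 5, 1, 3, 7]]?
m_A(x) = (x - 5)^3

The characteristic polynomial factors as (x - 5)^5. The minimal polynomial is ∏(x - λ)^{k_λ} where k_λ is the size of the largest Jordan block at λ.

For λ = 5: rank(A - 5I) = 2, and the largest Jordan block has size 3 (the smallest k with rank((A - 5I)^k) = rank((A - 5I)^(k+1))).

So m_A(x) = (x - 5)^3.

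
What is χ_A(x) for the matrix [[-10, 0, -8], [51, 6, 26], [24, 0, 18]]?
xI - A = [[x + 10, 0, 8], [-51, x - 6, -26], [-24, 0, x - 18]].

Expanding det(xI - A) along the first row:
det(xI - A) = + (x + 10)·det([[x - 6, -26], [0, x - 18]]) - (0)·det([[-51, -26], [-24, x - 18]]) + (8)·det([[-51, x - 6], [-24, 0]]).

Evaluating gives χ_A(x) = x^3 - 14x^2 + 60x - 72 = (x - 6)^2(x - 2).

χ_A(x) = (x - 6)^2(x - 2)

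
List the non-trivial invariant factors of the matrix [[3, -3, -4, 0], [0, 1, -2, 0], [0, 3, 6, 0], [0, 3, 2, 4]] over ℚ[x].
x - 4, (x - 4)(x - 3)^2

The Jordan structure of A has elementary divisors (x - 3)^2, (x - 4), (x - 4). Arranging the block sizes at each eigenvalue in decreasing order and taking row products gives the invariant factors.

Invariant factors (smallest first, each dividing the next): x - 4, (x - 4)(x - 3)^2.

Check: the last factor (x - 4)(x - 3)^2 is the minimal polynomial, and the product (x - 4)^2(x - 3)^2 is the characteristic polynomial.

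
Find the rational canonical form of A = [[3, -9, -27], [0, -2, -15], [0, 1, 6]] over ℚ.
The invariant factors of A (the non-unit diagonal entries of the Smith normal form of xI - A over ℚ[x]) are x - 3, (x - 3)(x - 1), each dividing the next. The characteristic polynomial is their product, (x - 3)^2(x - 1).

The rational canonical form is the block-diagonal matrix of companion matrices C(f_i):
R = [[3, 0, 0], [0, 0, -3], [0, 1, 4]].

R = [[3, 0, 0], [0, 0, -3], [0, 1, 4]]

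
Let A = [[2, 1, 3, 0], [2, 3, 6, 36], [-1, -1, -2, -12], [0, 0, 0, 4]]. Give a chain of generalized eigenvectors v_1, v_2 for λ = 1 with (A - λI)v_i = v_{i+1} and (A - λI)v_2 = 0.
We seek v_1 ∈ ker((A - I)^2) \ ker(A - I), then set v_{i+1} = (A - I) v_i.

One such chain is v_1 = [[0, 1, 0, 0]]^T, v_2 = [[1, 2, -1, 0]]^T. Check: (A - I) v_2 = [[0, 0, 0, 0]]^T = 0.

v_1 = [[0, 1, 0, 0]]^T, v_2 = [[1, 2, -1, 0]]^T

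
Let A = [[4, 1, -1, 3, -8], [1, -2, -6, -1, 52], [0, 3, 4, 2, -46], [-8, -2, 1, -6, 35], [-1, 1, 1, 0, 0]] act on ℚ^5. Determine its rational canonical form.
The invariant factors of A (the non-unit diagonal entries of the Smith normal form of xI - A over ℚ[x]) are (x - 4)(x + 4)(x^3 + 3x + 2), each dividing the next. The characteristic polynomial is their product, (x - 4)(x + 4)(x^3 + 3x + 2).

The rational canonical form is the block-diagonal matrix of companion matrices C(f_i):
R = [[0, 0, 0, 0, 32], [1, 0, 0, 0, 48], [0, 1, 0, 0, -2], [0, 0, 1, 0, 13], [0, 0, 0, 1, 0]].

Note the characteristic polynomial does not split into linear factors over ℚ, so A has no Jordan form over ℚ; the rational canonical form exists over any field.

R = [[0, 0, 0, 0, 32], [1, 0, 0, 0, 48], [0, 1, 0, 0, -2], [0, 0, 1, 0, 13], [0, 0, 0, 1, 0]]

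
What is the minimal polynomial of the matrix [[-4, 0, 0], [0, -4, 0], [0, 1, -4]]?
The characteristic polynomial factors as (x + 4)^3. The minimal polynomial is ∏(x - λ)^{k_λ} where k_λ is the size of the largest Jordan block at λ.

For λ = -4: rank(A + 4I) = 1, and the largest Jordan block has size 2 (the smallest k with rank((A + 4I)^k) = rank((A + 4I)^(k+1))).

So m_A(x) = (x + 4)^2.

m_A(x) = (x + 4)^2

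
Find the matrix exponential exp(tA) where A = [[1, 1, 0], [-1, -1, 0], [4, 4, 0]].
e^{tA} = [[t + 1, t, 0], [-t, 1 - t, 0], [4*t, 4*t, 1]]

A has Jordan form J = [[0, 1, 0], [0, 0, 0], [0, 0, 0]] with A = PJP^{-1}, so e^{tA} = P e^{tJ} P^{-1}.

For a Jordan block J_k(λ), e^{tJ_k(λ)} = e^{λt} · (I + tN + t^2 N^2/2! + ... + t^{k-1} N^{k-1}/(k-1)!) where N is the nilpotent superdiagonal part.

Assembling the blocks and conjugating back gives the entries of e^{tA} as shown above.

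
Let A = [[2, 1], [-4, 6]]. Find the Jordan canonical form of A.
The characteristic polynomial is det(xI - A) = (x - 4)^2, so the eigenvalues are 4 (algebraic multiplicity 2).

For λ = 4: rank(A - 4I) = 1, rank((A - 4I)^2) = 0. The eigenspace has dimension 2 - 1 = 1, so there is 1 Jordan block; the rank sequence gives block sizes [2].

Assembling the blocks gives the Jordan form J above.

J = [[4, 1], [0, 4]]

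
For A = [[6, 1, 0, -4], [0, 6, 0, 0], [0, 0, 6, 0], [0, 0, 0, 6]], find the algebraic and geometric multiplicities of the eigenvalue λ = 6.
The characteristic polynomial is (x - 6)^4, so the factor x - 6 appears with exponent 4: the algebraic multiplicity is 4.

rank(A - 6I) = 1, so the eigenspace has dimension 4 - 1 = 3: the geometric multiplicity is 3.

Since 3 < 4, A is not diagonalizable.

algebraic multiplicity 4, geometric multiplicity 3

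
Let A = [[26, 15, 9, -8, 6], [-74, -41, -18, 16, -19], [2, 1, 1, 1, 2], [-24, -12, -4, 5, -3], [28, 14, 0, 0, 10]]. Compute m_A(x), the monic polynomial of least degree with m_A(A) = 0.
m_A(x) = (x - 3)^2(x + 4)^2

The characteristic polynomial factors as (x - 3)^3(x + 4)^2. The minimal polynomial is ∏(x - λ)^{k_λ} where k_λ is the size of the largest Jordan block at λ.

For λ = -4: rank(A + 4I) = 4, and the largest Jordan block has size 2 (the smallest k with rank((A + 4I)^k) = rank((A + 4I)^(k+1))).
For λ = 3: rank(A - 3I) = 3, and the largest Jordan block has size 2 (the smallest k with rank((A - 3I)^k) = rank((A - 3I)^(k+1))).

So m_A(x) = (x - 3)^2(x + 4)^2.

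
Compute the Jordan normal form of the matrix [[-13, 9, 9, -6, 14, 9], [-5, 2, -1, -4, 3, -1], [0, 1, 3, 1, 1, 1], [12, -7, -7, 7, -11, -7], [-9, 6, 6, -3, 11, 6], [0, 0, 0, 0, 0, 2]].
The characteristic polynomial is det(xI - A) = (x - 2)^6, so the eigenvalues are 2 (algebraic multiplicity 6).

For λ = 2: rank(A - 2I) = 3, rank((A - 2I)^2) = 1, rank((A - 2I)^3) = 0. The eigenspace has dimension 6 - 3 = 3, so there are 3 Jordan blocks; the rank sequence gives block sizes [3, 2, 1].

Assembling the blocks gives the Jordan form J above.

J = [[2, 1, 0, 0, 0, 0], [0, 2, 1, 0, 0, 0], [0, 0, 2, 0, 0, 0], [0, 0, 0, 2, 1, 0], [0, 0, 0, 0, 2, 0], [0, 0, 0, 0, 0, 2]]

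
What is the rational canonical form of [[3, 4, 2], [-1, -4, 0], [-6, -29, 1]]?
R = [[0, 0, 2], [1, 0, -3], [0, 1, 0]]

The invariant factors of A (the non-unit diagonal entries of the Smith normal form of xI - A over ℚ[x]) are x^3 + 3x - 2, each dividing the next. The characteristic polynomial is their product, x^3 + 3x - 2.

The rational canonical form is the block-diagonal matrix of companion matrices C(f_i):
R = [[0, 0, 2], [1, 0, -3], [0, 1, 0]].

Note the characteristic polynomial does not split into linear factors over ℚ, so A has no Jordan form over ℚ; the rational canonical form exists over any field.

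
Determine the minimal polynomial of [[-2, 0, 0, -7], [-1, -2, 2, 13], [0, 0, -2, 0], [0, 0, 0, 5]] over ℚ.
m_A(x) = (x - 5)(x + 2)^2

The characteristic polynomial factors as (x - 5)(x + 2)^3. The minimal polynomial is ∏(x - λ)^{k_λ} where k_λ is the size of the largest Jordan block at λ.

For λ = -2: rank(A + 2I) = 2, and the largest Jordan block has size 2 (the smallest k with rank((A + 2I)^k) = rank((A + 2I)^(k+1))).
For λ = 5: rank(A - 5I) = 3, and the largest Jordan block has size 1 (the smallest k with rank((A - 5I)^k) = rank((A - 5I)^(k+1))).

So m_A(x) = (x - 5)(x + 2)^2.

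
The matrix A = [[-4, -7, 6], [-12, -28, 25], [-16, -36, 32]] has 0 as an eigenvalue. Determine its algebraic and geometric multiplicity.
The characteristic polynomial is x^3, so the factor x appears with exponent 3: the algebraic multiplicity is 3.

rank(A) = 2, so the eigenspace has dimension 3 - 2 = 1: the geometric multiplicity is 1.

Since 1 < 3, A is not diagonalizable.

algebraic multiplicity 3, geometric multiplicity 1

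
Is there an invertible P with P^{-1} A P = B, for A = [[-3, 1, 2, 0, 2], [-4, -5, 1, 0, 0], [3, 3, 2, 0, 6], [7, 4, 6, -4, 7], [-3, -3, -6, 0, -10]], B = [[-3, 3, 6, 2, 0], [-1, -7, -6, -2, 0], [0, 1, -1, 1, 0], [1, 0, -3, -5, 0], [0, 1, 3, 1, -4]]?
No.

Both have characteristic polynomial (x + 4)^5, but the minimal polynomial of A is (x + 4)^3 while the minimal polynomial of B is (x + 4)^2. The minimal polynomial is a similarity invariant, so A and B are not similar.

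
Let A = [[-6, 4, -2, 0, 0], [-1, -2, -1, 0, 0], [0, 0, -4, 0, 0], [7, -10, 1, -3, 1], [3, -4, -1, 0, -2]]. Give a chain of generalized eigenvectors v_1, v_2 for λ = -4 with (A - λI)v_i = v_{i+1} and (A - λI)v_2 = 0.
v_1 = [[1, 1, 0, 0, 0]]^T, v_2 = [[2, 1, 0, -3, -1]]^T

We seek v_1 ∈ ker((A + 4I)^2) \ ker(A + 4I), then set v_{i+1} = (A + 4I) v_i.

One such chain is v_1 = [[1, 1, 0, 0, 0]]^T, v_2 = [[2, 1, 0, -3, -1]]^T. Check: (A + 4I) v_2 = [[0, 0, 0, 0, 0]]^T = 0.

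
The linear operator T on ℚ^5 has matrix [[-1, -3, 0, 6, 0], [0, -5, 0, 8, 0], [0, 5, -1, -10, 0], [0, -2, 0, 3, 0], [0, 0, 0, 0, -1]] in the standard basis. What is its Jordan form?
The characteristic polynomial is det(xI - A) = (x + 1)^5, so the eigenvalues are -1 (algebraic multiplicity 5).

For λ = -1: rank(A + I) = 1, rank((A + I)^2) = 0. The eigenspace has dimension 5 - 1 = 4, so there are 4 Jordan blocks; the rank sequence gives block sizes [2, 1, 1, 1].

Assembling the blocks gives the Jordan form J above.

J = [[-1, 1, 0, 0, 0], [0, -1, 0, 0, 0], [0, 0, -1, 0, 0], [0, 0, 0, -1, 0], [0, 0, 0, 0, -1]]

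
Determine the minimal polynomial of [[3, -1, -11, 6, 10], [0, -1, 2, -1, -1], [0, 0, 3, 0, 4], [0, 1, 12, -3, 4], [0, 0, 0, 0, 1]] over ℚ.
m_A(x) = (x - 3)^2(x - 1)(x + 2)^2

The characteristic polynomial factors as (x - 3)^2(x - 1)(x + 2)^2. The minimal polynomial is ∏(x - λ)^{k_λ} where k_λ is the size of the largest Jordan block at λ.

For λ = -2: rank(A + 2I) = 4, and the largest Jordan block has size 2 (the smallest k with rank((A + 2I)^k) = rank((A + 2I)^(k+1))).
For λ = 1: rank(A - I) = 4, and the largest Jordan block has size 1 (the smallest k with rank((A - I)^k) = rank((A - I)^(k+1))).
For λ = 3: rank(A - 3I) = 4, and the largest Jordan block has size 2 (the smallest k with rank((A - 3I)^k) = rank((A - 3I)^(k+1))).

So m_A(x) = (x - 3)^2(x - 1)(x + 2)^2.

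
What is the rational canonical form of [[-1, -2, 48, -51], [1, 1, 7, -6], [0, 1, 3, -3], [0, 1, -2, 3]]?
The invariant factors of A (the non-unit diagonal entries of the Smith normal form of xI - A over ℚ[x]) are (x - 4)^2(x^2 + 2x + 3), each dividing the next. The characteristic polynomial is their product, (x - 4)^2(x^2 + 2x + 3).

The rational canonical form is the block-diagonal matrix of companion matrices C(f_i):
R = [[0, 0, 0, -48], [1, 0, 0, -8], [0, 1, 0, -3], [0, 0, 1, 6]].

Note the characteristic polynomial does not split into linear factors over ℚ, so A has no Jordan form over ℚ; the rational canonical form exists over any field.

R = [[0, 0, 0, -48], [1, 0, 0, -8], [0, 1, 0, -3], [0, 0, 1, 6]]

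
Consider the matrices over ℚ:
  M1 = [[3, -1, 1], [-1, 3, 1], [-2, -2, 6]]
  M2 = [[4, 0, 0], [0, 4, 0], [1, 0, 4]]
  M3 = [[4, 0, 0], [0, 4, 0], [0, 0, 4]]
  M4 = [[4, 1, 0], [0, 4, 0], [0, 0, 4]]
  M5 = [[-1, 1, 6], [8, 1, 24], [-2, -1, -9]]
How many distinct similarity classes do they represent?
3 classes: {M1, M2, M4}, {M3}, {M5}

Characteristic polynomials: χ_{M1} = (x - 4)^3, χ_{M2} = (x - 4)^3, χ_{M3} = (x - 4)^3, χ_{M4} = (x - 4)^3, χ_{M5} = (x + 3)^3.

{M1, M2, M4}: invariant factors x - 4, (x - 4)^2.

{M3}: invariant factors x - 4, x - 4, x - 4.

{M5}: invariant factors x + 3, (x + 3)^2.

Matrices are similar if and only if their invariant-factor lists agree; the partition into similarity classes is {M1, M2, M4}, {M3}, {M5}.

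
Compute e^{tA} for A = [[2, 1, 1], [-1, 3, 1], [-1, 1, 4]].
A has Jordan form J = [[3, 1, 0], [0, 3, 1], [0, 0, 3]] with A = PJP^{-1}, so e^{tA} = P e^{tJ} P^{-1}.

For a Jordan block J_k(λ), e^{tJ_k(λ)} = e^{λt} · (I + tN + t^2 N^2/2! + ... + t^{k-1} N^{k-1}/(k-1)!) where N is the nilpotent superdiagonal part.

Assembling the blocks and conjugating back gives the entries of e^{tA} as shown above.

e^{tA} = [[(-t^2/2 - t + 1)*e^{3*t}, t*e^{3*t}, t*(t + 2)*e^{3*t}/2], [-t*e^{3*t}, e^{3*t}, t*e^{3*t}], [t*(-t - 2)*e^{3*t}/2, t*e^{3*t}, (t^2/2 + t + 1)*e^{3*t}]]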